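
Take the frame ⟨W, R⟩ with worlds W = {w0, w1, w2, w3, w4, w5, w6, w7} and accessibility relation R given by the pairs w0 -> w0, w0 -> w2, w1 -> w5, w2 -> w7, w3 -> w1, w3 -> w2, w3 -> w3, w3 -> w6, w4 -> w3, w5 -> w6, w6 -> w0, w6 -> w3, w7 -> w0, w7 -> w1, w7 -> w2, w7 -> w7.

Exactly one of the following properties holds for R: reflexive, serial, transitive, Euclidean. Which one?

Reflexive: no — w1 is not related to itself.
Serial: yes — every world has a successor (e.g. w0 R w0).
Transitive: no — w0 R w2 and w2 R w7, but not w0 R w7.
Euclidean: no — w3 R w1 and w3 R w2, but not w1 R w2.
Only serial holds.

serial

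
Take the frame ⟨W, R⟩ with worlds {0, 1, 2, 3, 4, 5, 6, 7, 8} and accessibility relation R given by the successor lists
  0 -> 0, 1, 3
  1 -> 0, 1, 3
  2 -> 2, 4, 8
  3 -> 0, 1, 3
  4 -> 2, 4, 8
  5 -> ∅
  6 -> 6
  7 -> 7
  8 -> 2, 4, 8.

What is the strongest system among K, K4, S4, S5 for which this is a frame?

K4

Transitive (axiom 4): yes — every two-step R-path is closed by a direct edge.
Reflexive (axiom T): no — 5 is not related to itself.
Euclidean (axiom 5): yes — any two successors of a common world are R-related.
So F validates K, K4; S4 would additionally require R to be reflexive. The strongest is K4.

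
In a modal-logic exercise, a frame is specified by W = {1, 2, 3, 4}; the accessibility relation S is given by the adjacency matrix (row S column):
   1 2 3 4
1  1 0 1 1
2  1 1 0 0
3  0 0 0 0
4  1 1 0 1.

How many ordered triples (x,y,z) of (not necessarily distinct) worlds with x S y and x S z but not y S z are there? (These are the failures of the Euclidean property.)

7

Enumerating: (1,3,1), (1,3,3), (1,3,4), (1,4,3), (2,1,2), (4,1,2), (4,2,4).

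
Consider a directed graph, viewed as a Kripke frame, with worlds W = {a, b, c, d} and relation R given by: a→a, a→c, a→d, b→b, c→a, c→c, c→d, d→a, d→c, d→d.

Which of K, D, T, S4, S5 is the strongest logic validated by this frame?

Serial (axiom D): yes — every world has a successor (e.g. a R a).
Reflexive (axiom T): yes — every world is R-related to itself.
Transitive (axiom 4): yes — every two-step R-path is closed by a direct edge.
Euclidean (axiom 5): yes — any two successors of a common world are R-related.
So F validates K, D, T, S4, S5. The strongest is S5.

S5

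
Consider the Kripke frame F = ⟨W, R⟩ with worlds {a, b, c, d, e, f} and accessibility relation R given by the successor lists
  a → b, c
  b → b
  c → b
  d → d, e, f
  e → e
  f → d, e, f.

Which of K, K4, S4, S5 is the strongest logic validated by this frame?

Transitive (axiom 4): yes — every two-step R-path is closed by a direct edge.
Reflexive (axiom T): no — a is not related to itself.
Euclidean (axiom 5): no — a R b and a R c, but not b R c.
So F validates K, K4; S4 would additionally require R to be reflexive. The strongest is K4.

K4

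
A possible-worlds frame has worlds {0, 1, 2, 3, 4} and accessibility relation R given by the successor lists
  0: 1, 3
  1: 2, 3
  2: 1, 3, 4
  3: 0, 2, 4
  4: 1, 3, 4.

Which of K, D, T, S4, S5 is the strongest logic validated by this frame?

D

Serial (axiom D): yes — every world has a successor (e.g. 0 R 1).
Reflexive (axiom T): no — 0 is not related to itself.
Transitive (axiom 4): no — 0 R 1 and 1 R 2, but not 0 R 2.
Euclidean (axiom 5): no — 0 R 3 and 0 R 1, but not 3 R 1.
So F validates K, D; T would additionally require R to be reflexive. The strongest is D.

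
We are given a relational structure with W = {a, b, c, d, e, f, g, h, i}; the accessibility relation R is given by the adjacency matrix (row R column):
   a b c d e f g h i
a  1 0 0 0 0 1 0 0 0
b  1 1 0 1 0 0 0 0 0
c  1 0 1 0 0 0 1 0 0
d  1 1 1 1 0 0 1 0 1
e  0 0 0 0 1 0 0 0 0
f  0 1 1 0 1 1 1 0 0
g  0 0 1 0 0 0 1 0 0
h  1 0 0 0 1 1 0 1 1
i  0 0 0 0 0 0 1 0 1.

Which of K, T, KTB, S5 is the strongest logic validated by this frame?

Reflexive (axiom T): yes — every world is R-related to itself.
Symmetric (axiom B): no — a R f but not f R a.
Euclidean (axiom 5): no — b R a and b R d, but not a R d.
So F validates K, T; KTB would additionally require R to be symmetric. The strongest is T.

T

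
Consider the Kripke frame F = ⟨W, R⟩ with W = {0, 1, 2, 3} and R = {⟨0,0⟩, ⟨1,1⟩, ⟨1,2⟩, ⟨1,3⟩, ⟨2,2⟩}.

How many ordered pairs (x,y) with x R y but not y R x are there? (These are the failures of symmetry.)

Enumerating: (1,2), (1,3).

2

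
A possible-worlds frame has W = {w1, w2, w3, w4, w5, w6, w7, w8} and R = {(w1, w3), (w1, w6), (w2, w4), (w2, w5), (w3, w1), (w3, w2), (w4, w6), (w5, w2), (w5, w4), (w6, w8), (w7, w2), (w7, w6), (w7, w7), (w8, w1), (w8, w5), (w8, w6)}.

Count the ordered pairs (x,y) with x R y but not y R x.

Enumerating: (w1,w6), (w2,w4), (w3,w2), (w4,w6), (w5,w4), (w7,w2), (w7,w6), (w8,w1), (w8,w5).

9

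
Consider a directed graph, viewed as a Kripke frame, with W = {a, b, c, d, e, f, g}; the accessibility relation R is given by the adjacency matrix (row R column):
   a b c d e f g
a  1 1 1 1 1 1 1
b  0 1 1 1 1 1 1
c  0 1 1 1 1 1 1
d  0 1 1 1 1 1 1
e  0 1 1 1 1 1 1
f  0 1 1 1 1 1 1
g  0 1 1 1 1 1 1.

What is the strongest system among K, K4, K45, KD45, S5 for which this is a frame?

Transitive (axiom 4): yes — every two-step R-path is closed by a direct edge.
Euclidean (axiom 5): no — a R b and a R a, but not b R a.
Serial (axiom D): yes — every world has a successor (e.g. a R a).
Reflexive (axiom T): yes — every world is R-related to itself.
So F validates K, K4; K45 would additionally require R to be Euclidean. The strongest is K4.

K4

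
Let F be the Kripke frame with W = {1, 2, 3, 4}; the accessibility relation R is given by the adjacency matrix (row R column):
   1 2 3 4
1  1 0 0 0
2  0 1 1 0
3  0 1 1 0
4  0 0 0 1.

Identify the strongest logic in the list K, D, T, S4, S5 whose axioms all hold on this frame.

Serial (axiom D): yes — every world has a successor (e.g. 1 R 1).
Reflexive (axiom T): yes — every world is R-related to itself.
Transitive (axiom 4): yes — every two-step R-path is closed by a direct edge.
Euclidean (axiom 5): yes — any two successors of a common world are R-related.
So F validates K, D, T, S4, S5. The strongest is S5.

S5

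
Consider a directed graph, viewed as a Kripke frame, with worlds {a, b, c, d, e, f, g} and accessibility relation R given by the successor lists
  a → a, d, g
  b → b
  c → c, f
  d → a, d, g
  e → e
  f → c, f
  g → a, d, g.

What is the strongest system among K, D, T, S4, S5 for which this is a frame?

Serial (axiom D): yes — every world has a successor (e.g. a R a).
Reflexive (axiom T): yes — every world is R-related to itself.
Transitive (axiom 4): yes — every two-step R-path is closed by a direct edge.
Euclidean (axiom 5): yes — any two successors of a common world are R-related.
So F validates K, D, T, S4, S5. The strongest is S5.

S5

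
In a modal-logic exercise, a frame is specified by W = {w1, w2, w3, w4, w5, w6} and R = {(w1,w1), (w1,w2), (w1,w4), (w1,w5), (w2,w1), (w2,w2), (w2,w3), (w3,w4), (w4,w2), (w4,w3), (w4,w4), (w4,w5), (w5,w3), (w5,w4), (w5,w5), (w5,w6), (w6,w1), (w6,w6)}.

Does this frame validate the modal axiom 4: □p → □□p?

No

The schema 4 characterises exactly the transitive frames.
Transitive: no — w1 R w2 and w2 R w3, but not w1 R w3.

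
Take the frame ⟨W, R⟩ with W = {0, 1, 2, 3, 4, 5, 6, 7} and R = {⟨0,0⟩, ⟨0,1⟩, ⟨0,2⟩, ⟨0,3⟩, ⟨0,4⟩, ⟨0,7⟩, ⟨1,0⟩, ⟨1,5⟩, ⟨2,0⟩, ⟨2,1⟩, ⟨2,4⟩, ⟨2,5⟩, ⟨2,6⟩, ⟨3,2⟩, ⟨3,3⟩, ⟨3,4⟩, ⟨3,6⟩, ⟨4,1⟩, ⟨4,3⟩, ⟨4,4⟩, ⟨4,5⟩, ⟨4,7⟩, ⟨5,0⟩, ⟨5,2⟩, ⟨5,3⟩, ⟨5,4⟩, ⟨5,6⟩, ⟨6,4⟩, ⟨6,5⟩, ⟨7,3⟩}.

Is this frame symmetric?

Symmetric: no — 0 R 3 but not 3 R 0.

No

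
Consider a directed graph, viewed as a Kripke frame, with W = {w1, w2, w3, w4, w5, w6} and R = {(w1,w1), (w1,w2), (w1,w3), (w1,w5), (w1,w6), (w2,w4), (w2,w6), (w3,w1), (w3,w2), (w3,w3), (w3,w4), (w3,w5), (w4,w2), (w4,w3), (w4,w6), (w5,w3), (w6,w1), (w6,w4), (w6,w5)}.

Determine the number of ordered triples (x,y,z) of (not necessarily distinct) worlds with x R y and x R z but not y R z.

39

Enumerating: (w1,w2,w1), (w1,w2,w2), (w1,w2,w3), (w1,w2,w5), (w1,w3,w6), (w1,w5,w1), (w1,w5,w2), (w1,w5,w5), (w1,w5,w6), (w1,w6,w2), (w1,w6,w3), (w1,w6,w6), … and 27 more.
Total: 39.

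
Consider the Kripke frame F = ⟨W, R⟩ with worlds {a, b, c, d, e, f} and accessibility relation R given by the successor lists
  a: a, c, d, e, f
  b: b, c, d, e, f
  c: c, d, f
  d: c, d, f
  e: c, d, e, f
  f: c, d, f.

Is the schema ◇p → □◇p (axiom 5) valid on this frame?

No

Axiom 5 corresponds to the accessibility relation being Euclidean.
Euclidean: no — a R c and a R e, but not c R e.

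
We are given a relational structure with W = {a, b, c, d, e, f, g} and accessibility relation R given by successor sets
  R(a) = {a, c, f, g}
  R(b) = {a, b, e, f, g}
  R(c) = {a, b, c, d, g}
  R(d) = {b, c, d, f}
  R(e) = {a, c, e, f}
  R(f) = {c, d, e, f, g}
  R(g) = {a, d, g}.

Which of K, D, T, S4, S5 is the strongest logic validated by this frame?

T

Serial (axiom D): yes — every world has a successor (e.g. a R a).
Reflexive (axiom T): yes — every world is R-related to itself.
Transitive (axiom 4): no — a R c and c R b, but not a R b.
Euclidean (axiom 5): no — a R c and a R f, but not c R f.
So F validates K, D, T; S4 would additionally require R to be transitive. The strongest is T.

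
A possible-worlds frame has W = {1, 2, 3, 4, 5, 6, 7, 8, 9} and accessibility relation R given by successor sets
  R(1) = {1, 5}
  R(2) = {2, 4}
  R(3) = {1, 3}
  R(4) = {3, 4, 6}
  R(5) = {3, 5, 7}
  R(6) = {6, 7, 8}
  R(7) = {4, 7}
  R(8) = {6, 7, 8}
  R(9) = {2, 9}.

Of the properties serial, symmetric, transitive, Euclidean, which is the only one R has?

Serial: yes — every world has a successor (e.g. 1 R 1).
Symmetric: no — 1 R 5 but not 5 R 1.
Transitive: no — 1 R 5 and 5 R 3, but not 1 R 3.
Euclidean: no — 4 R 3 and 4 R 6, but not 3 R 6.
Only serial holds.

serial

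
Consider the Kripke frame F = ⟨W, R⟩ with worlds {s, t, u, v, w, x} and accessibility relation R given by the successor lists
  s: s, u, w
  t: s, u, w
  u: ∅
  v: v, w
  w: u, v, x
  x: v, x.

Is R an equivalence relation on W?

Reflexive: no — t is not related to itself.
Symmetric: no — s R u but not u R s.
Transitive: no — s R w and w R v, but not s R v.
So R is not an equivalence relation.

No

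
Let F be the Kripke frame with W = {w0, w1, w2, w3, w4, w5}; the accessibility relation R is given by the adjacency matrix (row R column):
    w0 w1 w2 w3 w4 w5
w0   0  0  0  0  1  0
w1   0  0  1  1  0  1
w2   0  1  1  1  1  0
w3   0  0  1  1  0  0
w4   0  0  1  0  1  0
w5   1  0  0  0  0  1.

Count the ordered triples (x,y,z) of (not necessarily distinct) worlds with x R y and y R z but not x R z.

10

Enumerating: (w0,w4,w2), (w1,w2,w1), (w1,w2,w4), (w1,w5,w0), (w2,w1,w5), (w3,w2,w1), (w3,w2,w4), (w4,w2,w1), (w4,w2,w3), (w5,w0,w4).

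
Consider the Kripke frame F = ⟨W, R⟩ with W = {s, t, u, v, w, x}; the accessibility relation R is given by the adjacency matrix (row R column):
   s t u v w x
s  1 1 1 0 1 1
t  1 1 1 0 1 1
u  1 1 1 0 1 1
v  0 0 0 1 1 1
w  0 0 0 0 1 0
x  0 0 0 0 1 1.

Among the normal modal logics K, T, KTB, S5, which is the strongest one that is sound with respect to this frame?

Reflexive (axiom T): yes — every world is R-related to itself.
Symmetric (axiom B): no — s R w but not w R s.
Euclidean (axiom 5): no — s R w and s R t, but not w R t.
So F validates K, T; KTB would additionally require R to be symmetric. The strongest is T.

T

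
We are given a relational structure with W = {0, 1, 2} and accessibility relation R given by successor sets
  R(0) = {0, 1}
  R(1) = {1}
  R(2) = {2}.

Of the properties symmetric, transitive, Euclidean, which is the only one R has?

transitive

Symmetric: no — 0 R 1 but not 1 R 0.
Transitive: yes — every two-step R-path is closed by a direct edge.
Euclidean: no — 0 R 1 and 0 R 0, but not 1 R 0.
Only transitive holds.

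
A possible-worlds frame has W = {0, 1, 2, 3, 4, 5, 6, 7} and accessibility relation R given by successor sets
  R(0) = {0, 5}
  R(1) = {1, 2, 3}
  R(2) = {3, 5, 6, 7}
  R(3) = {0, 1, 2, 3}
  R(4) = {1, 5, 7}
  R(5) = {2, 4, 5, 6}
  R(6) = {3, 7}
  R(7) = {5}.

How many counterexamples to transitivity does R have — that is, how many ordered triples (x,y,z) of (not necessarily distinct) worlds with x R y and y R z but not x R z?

34

Enumerating: (0,5,2), (0,5,4), (0,5,6), (1,2,5), (1,2,6), (1,2,7), (1,3,0), (2,3,0), (2,3,1), (2,3,2), (2,5,2), (2,5,4), … and 22 more.
Total: 34.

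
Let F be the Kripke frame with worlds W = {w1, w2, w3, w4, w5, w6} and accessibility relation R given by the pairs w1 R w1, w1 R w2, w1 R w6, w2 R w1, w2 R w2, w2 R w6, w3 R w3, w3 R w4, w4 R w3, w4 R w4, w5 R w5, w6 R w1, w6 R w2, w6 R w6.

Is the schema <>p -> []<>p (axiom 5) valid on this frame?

The schema 5 characterises exactly the Euclidean frames.
Euclidean: yes — any two successors of a common world are R-related.

Yes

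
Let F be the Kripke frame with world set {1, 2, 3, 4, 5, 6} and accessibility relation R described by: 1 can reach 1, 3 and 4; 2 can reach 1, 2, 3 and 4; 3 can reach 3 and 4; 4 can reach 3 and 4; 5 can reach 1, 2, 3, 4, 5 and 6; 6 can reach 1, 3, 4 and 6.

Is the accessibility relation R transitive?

Yes

Transitive: yes — every two-step R-path is closed by a direct edge.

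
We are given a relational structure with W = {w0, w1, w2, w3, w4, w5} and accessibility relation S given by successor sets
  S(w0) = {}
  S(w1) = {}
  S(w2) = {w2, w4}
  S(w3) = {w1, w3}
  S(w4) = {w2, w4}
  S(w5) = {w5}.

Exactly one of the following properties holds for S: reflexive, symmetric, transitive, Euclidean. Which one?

Reflexive: no — w0 is not related to itself.
Symmetric: no — w3 S w1 but not w1 S w3.
Transitive: yes — every two-step S-path is closed by a direct edge.
Euclidean: no — w3 S w1 and w3 S w1, but not w1 S w1.
Only transitive holds.

transitive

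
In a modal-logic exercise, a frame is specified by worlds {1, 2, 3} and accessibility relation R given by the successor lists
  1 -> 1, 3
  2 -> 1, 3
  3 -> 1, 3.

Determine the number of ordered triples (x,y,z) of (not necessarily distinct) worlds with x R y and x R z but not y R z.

R is Euclidean; there are no such tuples.

0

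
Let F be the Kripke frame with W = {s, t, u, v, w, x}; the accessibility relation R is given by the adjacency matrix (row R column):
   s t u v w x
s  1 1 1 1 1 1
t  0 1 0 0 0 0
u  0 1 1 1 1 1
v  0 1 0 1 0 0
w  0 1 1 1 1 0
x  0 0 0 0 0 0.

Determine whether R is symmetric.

Symmetric: no — s R t but not t R s.

No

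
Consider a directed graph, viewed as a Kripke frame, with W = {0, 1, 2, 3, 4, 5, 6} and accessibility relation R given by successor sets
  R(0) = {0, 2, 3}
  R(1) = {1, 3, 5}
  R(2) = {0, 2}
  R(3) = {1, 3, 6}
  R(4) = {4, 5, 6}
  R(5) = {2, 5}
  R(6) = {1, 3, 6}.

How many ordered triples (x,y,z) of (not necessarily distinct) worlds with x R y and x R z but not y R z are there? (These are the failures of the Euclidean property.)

Enumerating: (0,2,3), (0,3,0), (0,3,2), (1,3,5), (1,5,1), (1,5,3), (3,1,6), (4,5,4), (4,5,6), (4,6,4), (4,6,5), (5,2,5), (6,1,6).

13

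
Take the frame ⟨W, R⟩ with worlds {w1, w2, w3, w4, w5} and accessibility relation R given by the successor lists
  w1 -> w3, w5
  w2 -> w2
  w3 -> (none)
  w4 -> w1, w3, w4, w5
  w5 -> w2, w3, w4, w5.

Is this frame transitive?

No

Transitive: no — w1 R w5 and w5 R w2, but not w1 R w2.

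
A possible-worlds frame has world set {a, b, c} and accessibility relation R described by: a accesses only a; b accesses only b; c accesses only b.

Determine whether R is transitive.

Transitive: yes — every two-step R-path is closed by a direct edge.

Yes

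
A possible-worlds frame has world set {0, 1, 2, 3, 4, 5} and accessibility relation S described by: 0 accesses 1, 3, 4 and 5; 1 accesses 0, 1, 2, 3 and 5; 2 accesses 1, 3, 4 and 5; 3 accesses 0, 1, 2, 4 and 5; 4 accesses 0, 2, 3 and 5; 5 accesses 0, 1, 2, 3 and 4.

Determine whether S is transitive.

No

Transitive: no — 0 S 1 and 1 S 2, but not 0 S 2.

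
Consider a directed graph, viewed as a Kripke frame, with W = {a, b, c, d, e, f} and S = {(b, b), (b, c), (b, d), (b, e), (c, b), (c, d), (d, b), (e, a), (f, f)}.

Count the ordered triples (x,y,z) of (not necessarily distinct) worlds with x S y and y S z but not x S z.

Enumerating: (b,e,a), (c,b,c), (c,b,e), (d,b,c), (d,b,d), (d,b,e).

6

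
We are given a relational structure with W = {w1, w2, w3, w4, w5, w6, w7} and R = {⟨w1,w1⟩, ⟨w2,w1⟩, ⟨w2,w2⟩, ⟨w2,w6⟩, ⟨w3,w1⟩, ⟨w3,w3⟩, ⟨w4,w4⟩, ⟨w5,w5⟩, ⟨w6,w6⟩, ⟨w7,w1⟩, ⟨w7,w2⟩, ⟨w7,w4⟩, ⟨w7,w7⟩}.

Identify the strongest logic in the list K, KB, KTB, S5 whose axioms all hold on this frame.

K

Symmetric (axiom B): no — w2 R w1 but not w1 R w2.
Reflexive (axiom T): yes — every world is R-related to itself.
Euclidean (axiom 5): no — w2 R w1 and w2 R w6, but not w1 R w6.
So F validates K; KB would additionally require R to be symmetric. The strongest is K.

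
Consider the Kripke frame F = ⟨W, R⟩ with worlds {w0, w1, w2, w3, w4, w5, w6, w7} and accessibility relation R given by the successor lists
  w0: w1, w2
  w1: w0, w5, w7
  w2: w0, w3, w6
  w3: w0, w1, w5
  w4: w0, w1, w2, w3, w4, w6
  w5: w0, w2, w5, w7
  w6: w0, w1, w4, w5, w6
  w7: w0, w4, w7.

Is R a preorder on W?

Reflexive: no — w0 is not related to itself.
Transitive: no — w0 R w1 and w1 R w5, but not w0 R w5.
So R is not a preorder.

No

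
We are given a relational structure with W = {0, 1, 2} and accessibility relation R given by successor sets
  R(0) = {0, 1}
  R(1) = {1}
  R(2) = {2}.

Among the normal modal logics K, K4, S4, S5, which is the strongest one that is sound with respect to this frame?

S4

Transitive (axiom 4): yes — every two-step R-path is closed by a direct edge.
Reflexive (axiom T): yes — every world is R-related to itself.
Euclidean (axiom 5): no — 0 R 1 and 0 R 0, but not 1 R 0.
So F validates K, K4, S4; S5 would additionally require R to be Euclidean. The strongest is S4.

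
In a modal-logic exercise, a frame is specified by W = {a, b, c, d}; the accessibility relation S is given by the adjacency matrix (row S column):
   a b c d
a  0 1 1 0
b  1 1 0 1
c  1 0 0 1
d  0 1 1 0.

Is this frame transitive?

Transitive: no — a S b and b S d, but not a S d.

No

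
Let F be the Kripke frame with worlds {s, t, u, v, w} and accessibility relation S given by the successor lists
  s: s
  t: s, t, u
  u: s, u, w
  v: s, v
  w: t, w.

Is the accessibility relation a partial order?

No

Reflexive: yes — every world is S-related to itself.
Transitive: no — t S u and u S w, but not t S w.
Antisymmetric: yes — no distinct pair is related both ways.
So S is not a partial order.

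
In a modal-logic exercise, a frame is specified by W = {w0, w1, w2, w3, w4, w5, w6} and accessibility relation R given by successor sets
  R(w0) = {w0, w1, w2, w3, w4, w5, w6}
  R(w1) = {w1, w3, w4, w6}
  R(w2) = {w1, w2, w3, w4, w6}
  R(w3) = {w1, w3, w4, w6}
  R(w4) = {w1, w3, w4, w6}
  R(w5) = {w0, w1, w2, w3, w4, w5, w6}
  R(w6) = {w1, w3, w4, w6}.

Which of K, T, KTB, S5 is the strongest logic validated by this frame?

Reflexive (axiom T): yes — every world is R-related to itself.
Symmetric (axiom B): no — w0 R w1 but not w1 R w0.
Euclidean (axiom 5): no — w0 R w1 and w0 R w2, but not w1 R w2.
So F validates K, T; KTB would additionally require R to be symmetric. The strongest is T.

T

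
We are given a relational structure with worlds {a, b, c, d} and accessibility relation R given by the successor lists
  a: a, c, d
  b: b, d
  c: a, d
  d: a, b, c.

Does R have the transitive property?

Transitive: no — a R d and d R b, but not a R b.

No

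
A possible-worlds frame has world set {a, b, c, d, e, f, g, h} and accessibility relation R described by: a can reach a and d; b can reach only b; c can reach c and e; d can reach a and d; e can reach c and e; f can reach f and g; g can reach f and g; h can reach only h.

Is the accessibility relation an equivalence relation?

Yes

Reflexive: yes — every world is R-related to itself.
Symmetric: yes — every pair in R has its reverse in R.
Transitive: yes — every two-step R-path is closed by a direct edge.
So R is an equivalence relation.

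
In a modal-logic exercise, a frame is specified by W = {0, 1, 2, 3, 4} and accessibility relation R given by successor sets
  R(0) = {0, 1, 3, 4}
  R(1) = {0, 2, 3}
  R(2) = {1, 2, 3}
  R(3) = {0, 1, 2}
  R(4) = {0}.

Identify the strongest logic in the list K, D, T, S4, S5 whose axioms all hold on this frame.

Serial (axiom D): yes — every world has a successor (e.g. 0 R 0).
Reflexive (axiom T): no — 1 is not related to itself.
Transitive (axiom 4): no — 0 R 1 and 1 R 2, but not 0 R 2.
Euclidean (axiom 5): no — 0 R 1 and 0 R 4, but not 1 R 4.
So F validates K, D; T would additionally require R to be reflexive. The strongest is D.

D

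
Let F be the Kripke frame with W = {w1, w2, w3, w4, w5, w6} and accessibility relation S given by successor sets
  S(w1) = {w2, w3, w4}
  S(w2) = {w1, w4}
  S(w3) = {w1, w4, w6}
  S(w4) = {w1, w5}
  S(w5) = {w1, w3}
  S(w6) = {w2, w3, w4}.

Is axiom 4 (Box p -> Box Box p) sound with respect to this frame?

By correspondence theory, 4 is valid on a frame iff S is transitive.
Transitive: no — w1 S w3 and w3 S w6, but not w1 S w6.

No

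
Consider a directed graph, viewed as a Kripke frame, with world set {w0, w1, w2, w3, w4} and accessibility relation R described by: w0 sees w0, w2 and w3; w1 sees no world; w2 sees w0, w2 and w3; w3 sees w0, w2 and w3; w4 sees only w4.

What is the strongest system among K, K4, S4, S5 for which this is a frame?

K4

Transitive (axiom 4): yes — every two-step R-path is closed by a direct edge.
Reflexive (axiom T): no — w1 is not related to itself.
Euclidean (axiom 5): yes — any two successors of a common world are R-related.
So F validates K, K4; S4 would additionally require R to be reflexive. The strongest is K4.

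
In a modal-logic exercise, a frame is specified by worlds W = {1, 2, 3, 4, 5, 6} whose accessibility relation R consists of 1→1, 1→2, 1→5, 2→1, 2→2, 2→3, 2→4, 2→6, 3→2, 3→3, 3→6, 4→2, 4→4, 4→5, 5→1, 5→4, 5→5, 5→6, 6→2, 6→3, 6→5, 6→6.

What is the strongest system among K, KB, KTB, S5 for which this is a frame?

Symmetric (axiom B): yes — every pair in R has its reverse in R.
Reflexive (axiom T): yes — every world is R-related to itself.
Euclidean (axiom 5): no — 1 R 2 and 1 R 5, but not 2 R 5.
So F validates K, KB, KTB; S5 would additionally require R to be Euclidean. The strongest is KTB.

KTB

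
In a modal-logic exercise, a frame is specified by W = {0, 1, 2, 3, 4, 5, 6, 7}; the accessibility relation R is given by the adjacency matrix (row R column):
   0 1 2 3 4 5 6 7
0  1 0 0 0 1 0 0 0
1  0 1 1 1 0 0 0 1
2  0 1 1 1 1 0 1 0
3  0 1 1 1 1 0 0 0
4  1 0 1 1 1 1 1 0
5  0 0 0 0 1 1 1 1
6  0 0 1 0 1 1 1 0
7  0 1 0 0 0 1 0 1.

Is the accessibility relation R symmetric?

Yes

Symmetric: yes — every pair in R has its reverse in R.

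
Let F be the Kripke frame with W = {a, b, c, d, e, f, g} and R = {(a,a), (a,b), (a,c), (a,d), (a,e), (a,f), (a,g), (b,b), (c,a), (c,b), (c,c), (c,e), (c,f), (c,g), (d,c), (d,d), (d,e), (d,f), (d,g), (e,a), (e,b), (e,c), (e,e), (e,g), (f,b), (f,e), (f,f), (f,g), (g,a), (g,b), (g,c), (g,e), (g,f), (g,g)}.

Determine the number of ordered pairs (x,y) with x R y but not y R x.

Enumerating: (a,b), (a,d), (a,f), (c,b), (c,f), (d,c), (d,e), (d,f), (d,g), (e,b), (f,b), (f,e), (g,b).

13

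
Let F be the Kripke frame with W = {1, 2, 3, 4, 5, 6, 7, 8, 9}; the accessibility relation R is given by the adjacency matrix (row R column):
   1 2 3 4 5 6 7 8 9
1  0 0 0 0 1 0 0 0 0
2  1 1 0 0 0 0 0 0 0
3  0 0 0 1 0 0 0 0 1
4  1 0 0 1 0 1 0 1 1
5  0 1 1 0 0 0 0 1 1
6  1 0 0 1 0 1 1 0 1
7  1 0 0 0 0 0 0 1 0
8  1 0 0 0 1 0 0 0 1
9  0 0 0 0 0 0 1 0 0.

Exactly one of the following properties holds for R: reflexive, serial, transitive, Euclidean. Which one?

Reflexive: no — 1 is not related to itself.
Serial: yes — every world has a successor (e.g. 1 R 5).
Transitive: no — 1 R 5 and 5 R 2, but not 1 R 2.
Euclidean: no — 3 R 9 and 3 R 4, but not 9 R 4.
Only serial holds.

serial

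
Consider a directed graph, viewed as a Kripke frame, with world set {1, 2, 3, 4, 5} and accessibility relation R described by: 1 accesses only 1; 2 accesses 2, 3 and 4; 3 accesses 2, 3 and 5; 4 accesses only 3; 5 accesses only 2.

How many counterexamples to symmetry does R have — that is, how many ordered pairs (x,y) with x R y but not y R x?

Enumerating: (2,4), (3,5), (4,3), (5,2).

4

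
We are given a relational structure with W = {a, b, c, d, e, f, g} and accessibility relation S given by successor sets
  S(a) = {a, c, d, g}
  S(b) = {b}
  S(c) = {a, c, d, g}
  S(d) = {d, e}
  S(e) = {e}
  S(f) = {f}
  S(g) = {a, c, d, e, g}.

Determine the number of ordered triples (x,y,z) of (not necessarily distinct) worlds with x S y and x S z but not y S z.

Enumerating: (a,d,a), (a,d,c), (a,d,g), (c,d,a), (c,d,c), (c,d,g), (d,e,d), (g,a,e), (g,c,e), (g,d,a), (g,d,c), (g,d,g), (g,e,a), (g,e,c), (g,e,d), (g,e,g).

16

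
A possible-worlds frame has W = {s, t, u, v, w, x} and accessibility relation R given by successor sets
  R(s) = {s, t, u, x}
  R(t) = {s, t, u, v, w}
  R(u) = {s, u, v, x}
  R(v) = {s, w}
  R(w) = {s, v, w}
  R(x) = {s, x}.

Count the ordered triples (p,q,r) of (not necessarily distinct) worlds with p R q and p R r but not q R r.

23

Enumerating: (s,t,x), (s,u,t), (s,x,t), (s,x,u), (t,s,v), (t,s,w), (t,u,t), (t,u,w), (t,v,t), (t,v,u), (t,v,v), (t,w,t), … and 11 more.
Total: 23.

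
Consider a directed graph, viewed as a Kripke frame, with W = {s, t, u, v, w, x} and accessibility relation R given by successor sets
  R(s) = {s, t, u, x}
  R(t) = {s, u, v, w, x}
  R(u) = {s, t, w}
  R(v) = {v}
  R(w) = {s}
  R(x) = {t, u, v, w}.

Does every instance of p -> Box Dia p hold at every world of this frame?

No

Axiom B corresponds to the accessibility relation being symmetric.
Symmetric: no — s R x but not x R s.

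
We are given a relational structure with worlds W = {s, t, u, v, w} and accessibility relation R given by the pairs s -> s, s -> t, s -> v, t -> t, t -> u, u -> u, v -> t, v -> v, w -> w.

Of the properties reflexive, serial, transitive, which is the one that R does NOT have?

transitive

Reflexive: yes — every world is R-related to itself.
Serial: yes — every world has a successor (e.g. s R s).
Transitive: no — s R t and t R u, but not s R u.
Only transitive fails.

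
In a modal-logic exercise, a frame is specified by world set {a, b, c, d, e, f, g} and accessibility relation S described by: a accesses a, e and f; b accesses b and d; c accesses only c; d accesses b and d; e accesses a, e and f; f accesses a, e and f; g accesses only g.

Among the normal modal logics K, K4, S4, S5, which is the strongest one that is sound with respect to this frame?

S5

Transitive (axiom 4): yes — every two-step S-path is closed by a direct edge.
Reflexive (axiom T): yes — every world is S-related to itself.
Euclidean (axiom 5): yes — any two successors of a common world are S-related.
So F validates K, K4, S4, S5. The strongest is S5.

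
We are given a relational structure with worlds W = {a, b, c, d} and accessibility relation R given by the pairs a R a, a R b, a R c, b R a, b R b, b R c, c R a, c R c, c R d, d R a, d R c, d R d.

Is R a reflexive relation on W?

Reflexive: yes — every world is R-related to itself.

Yes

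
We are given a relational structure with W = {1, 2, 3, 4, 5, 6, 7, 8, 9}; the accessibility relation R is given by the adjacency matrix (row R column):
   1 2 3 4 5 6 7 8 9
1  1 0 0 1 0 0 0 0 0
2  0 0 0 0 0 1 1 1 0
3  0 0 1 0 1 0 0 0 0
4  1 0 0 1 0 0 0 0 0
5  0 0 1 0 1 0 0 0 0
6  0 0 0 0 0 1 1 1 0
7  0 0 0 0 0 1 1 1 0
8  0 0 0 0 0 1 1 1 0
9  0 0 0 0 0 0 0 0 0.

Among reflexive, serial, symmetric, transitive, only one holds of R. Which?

Reflexive: no — 2 is not related to itself.
Serial: no — 9 has no R-successor.
Symmetric: no — 2 R 6 but not 6 R 2.
Transitive: yes — every two-step R-path is closed by a direct edge.
Only transitive holds.

transitive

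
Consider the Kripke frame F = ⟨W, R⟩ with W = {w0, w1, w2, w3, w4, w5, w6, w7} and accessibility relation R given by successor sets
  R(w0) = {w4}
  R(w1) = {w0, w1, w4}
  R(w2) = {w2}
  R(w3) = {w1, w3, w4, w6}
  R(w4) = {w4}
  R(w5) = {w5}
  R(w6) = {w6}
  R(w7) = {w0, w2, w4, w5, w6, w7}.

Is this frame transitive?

No

Transitive: no — w3 R w1 and w1 R w0, but not w3 R w0.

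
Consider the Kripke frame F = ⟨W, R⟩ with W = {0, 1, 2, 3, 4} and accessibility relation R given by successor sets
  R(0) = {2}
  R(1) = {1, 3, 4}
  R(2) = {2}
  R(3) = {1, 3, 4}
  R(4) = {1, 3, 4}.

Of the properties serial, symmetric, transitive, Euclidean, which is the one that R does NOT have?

symmetric

Serial: yes — every world has a successor (e.g. 0 R 2).
Symmetric: no — 0 R 2 but not 2 R 0.
Transitive: yes — every two-step R-path is closed by a direct edge.
Euclidean: yes — any two successors of a common world are R-related.
Only symmetric fails.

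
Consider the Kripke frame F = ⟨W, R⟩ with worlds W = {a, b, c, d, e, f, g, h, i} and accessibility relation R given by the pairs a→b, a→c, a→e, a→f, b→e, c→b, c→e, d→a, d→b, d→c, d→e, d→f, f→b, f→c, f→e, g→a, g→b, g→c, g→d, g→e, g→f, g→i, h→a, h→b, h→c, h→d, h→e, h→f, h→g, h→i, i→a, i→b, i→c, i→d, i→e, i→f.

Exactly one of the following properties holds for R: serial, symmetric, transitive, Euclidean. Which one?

transitive

Serial: no — e has no R-successor.
Symmetric: no — a R b but not b R a.
Transitive: yes — every two-step R-path is closed by a direct edge.
Euclidean: no — a R b and a R c, but not b R c.
Only transitive holds.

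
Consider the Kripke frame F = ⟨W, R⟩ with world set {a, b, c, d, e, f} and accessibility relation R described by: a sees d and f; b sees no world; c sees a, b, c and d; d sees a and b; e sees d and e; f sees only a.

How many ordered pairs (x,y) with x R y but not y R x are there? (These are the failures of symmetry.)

Enumerating: (c,a), (c,b), (c,d), (d,b), (e,d).

5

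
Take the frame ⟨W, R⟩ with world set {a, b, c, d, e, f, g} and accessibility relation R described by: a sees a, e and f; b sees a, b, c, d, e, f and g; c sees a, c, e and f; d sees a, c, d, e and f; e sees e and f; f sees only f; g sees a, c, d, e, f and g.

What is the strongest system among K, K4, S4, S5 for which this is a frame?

Transitive (axiom 4): yes — every two-step R-path is closed by a direct edge.
Reflexive (axiom T): yes — every world is R-related to itself.
Euclidean (axiom 5): no — a R f and a R e, but not f R e.
So F validates K, K4, S4; S5 would additionally require R to be Euclidean. The strongest is S4.

S4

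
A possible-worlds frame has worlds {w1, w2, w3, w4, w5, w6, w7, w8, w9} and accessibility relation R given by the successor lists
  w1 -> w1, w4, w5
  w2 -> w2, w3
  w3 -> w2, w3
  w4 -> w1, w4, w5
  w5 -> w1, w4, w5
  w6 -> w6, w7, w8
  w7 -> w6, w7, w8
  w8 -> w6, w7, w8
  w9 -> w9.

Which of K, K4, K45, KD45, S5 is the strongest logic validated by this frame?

Transitive (axiom 4): yes — every two-step R-path is closed by a direct edge.
Euclidean (axiom 5): yes — any two successors of a common world are R-related.
Serial (axiom D): yes — every world has a successor (e.g. w1 R w1).
Reflexive (axiom T): yes — every world is R-related to itself.
So F validates K, K4, K45, KD45, S5. The strongest is S5.

S5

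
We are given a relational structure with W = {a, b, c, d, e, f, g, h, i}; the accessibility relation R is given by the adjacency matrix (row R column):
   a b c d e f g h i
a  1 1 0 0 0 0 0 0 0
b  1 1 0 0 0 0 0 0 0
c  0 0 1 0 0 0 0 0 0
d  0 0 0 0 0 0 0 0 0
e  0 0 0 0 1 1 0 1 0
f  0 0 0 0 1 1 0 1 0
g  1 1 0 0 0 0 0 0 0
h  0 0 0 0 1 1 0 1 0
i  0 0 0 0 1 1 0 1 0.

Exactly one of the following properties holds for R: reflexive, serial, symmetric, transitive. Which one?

transitive

Reflexive: no — d is not related to itself.
Serial: no — d has no R-successor.
Symmetric: no — g R a but not a R g.
Transitive: yes — every two-step R-path is closed by a direct edge.
Only transitive holds.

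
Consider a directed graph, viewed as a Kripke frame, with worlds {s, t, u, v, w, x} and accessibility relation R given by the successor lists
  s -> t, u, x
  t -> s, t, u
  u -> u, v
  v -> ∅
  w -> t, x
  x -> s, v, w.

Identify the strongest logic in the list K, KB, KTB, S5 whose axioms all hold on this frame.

K

Symmetric (axiom B): no — s R u but not u R s.
Reflexive (axiom T): no — s is not related to itself.
Euclidean (axiom 5): no — s R t and s R x, but not t R x.
So F validates K; KB would additionally require R to be symmetric. The strongest is K.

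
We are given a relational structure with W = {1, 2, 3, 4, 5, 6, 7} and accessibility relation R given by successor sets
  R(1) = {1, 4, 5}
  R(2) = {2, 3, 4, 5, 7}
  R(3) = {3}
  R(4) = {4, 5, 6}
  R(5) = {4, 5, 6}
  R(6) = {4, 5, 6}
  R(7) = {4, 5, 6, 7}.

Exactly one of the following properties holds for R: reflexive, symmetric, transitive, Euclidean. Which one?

Reflexive: yes — every world is R-related to itself.
Symmetric: no — 1 R 4 but not 4 R 1.
Transitive: no — 1 R 4 and 4 R 6, but not 1 R 6.
Euclidean: no — 2 R 3 and 2 R 4, but not 3 R 4.
Only reflexive holds.

reflexive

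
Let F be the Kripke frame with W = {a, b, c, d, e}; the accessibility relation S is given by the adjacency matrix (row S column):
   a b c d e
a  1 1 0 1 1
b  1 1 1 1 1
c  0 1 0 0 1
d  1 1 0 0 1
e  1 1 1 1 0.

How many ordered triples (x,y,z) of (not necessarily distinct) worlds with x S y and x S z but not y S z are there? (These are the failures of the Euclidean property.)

17

Enumerating: (a,d,d), (a,e,e), (b,a,c), (b,c,a), (b,c,c), (b,c,d), (b,d,c), (b,d,d), (b,e,e), (c,e,e), (d,e,e), (e,a,c), (e,c,a), (e,c,c), (e,c,d), (e,d,c), (e,d,d).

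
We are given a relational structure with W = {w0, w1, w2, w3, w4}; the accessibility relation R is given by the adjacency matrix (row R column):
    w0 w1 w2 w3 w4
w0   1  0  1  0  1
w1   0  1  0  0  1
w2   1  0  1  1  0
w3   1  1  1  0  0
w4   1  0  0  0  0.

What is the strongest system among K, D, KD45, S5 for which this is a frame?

Serial (axiom D): yes — every world has a successor (e.g. w0 R w0).
Euclidean (axiom 5): no — w0 R w2 and w0 R w4, but not w2 R w4.
Transitive (axiom 4): no — w0 R w2 and w2 R w3, but not w0 R w3.
Reflexive (axiom T): no — w3 is not related to itself.
So F validates K, D; KD45 would additionally require R to be Euclidean and transitive. The strongest is D.

D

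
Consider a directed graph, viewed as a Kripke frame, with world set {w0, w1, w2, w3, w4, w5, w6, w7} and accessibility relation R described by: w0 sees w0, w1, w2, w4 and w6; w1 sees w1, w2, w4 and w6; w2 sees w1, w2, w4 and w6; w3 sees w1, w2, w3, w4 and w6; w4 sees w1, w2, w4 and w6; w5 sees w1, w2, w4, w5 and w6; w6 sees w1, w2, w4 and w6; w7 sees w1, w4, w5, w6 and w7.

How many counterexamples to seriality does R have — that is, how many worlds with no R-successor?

0

R is serial; there are no such worlds.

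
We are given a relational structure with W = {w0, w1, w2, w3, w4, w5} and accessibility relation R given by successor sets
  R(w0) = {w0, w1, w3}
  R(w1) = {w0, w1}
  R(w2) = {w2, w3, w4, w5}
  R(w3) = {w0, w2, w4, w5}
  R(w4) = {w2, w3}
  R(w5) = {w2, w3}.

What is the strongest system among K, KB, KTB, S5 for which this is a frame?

Symmetric (axiom B): yes — every pair in R has its reverse in R.
Reflexive (axiom T): no — w3 is not related to itself.
Euclidean (axiom 5): no — w0 R w1 and w0 R w3, but not w1 R w3.
So F validates K, KB; KTB would additionally require R to be reflexive. The strongest is KB.

KB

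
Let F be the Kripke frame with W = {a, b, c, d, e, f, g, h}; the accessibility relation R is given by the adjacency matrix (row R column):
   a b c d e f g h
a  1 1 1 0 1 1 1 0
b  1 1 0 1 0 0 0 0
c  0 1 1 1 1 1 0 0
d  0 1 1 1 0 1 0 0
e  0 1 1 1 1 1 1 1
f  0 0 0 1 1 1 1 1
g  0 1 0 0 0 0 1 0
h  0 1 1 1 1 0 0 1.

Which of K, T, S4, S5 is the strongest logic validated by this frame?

Reflexive (axiom T): yes — every world is R-related to itself.
Transitive (axiom 4): no — a R b and b R d, but not a R d.
Euclidean (axiom 5): no — a R b and a R c, but not b R c.
So F validates K, T; S4 would additionally require R to be transitive. The strongest is T.

T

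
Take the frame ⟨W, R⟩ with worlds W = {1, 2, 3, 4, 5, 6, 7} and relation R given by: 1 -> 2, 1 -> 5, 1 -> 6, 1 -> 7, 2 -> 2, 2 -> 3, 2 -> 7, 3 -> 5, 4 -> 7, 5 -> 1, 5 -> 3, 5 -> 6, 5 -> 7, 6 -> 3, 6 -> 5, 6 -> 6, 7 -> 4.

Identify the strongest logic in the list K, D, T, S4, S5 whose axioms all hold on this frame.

Serial (axiom D): yes — every world has a successor (e.g. 1 R 2).
Reflexive (axiom T): no — 1 is not related to itself.
Transitive (axiom 4): no — 1 R 2 and 2 R 3, but not 1 R 3.
Euclidean (axiom 5): no — 1 R 2 and 1 R 5, but not 2 R 5.
So F validates K, D; T would additionally require R to be reflexive. The strongest is D.

D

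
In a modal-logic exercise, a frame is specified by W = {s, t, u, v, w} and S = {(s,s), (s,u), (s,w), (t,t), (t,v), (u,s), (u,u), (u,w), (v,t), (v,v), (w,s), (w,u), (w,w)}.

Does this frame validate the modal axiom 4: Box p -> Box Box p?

Yes

The schema 4 characterises exactly the transitive frames.
Transitive: yes — every two-step S-path is closed by a direct edge.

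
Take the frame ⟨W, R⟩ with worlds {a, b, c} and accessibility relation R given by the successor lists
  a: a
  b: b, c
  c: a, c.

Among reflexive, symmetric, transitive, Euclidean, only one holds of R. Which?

reflexive

Reflexive: yes — every world is R-related to itself.
Symmetric: no — b R c but not c R b.
Transitive: no — b R c and c R a, but not b R a.
Euclidean: no — b R c and b R b, but not c R b.
Only reflexive holds.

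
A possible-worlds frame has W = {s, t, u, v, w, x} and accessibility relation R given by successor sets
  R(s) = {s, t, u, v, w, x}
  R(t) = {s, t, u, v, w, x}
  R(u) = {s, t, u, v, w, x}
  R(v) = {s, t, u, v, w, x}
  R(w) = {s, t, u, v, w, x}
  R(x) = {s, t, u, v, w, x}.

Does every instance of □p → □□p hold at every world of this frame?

Axiom 4 corresponds to the accessibility relation being transitive.
Transitive: yes — every two-step R-path is closed by a direct edge.

Yes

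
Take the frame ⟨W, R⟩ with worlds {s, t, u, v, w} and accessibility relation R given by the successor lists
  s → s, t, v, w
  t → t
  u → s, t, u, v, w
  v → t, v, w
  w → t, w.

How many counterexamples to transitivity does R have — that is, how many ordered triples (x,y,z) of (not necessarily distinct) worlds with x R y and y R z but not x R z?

R is transitive; there are no such tuples.

0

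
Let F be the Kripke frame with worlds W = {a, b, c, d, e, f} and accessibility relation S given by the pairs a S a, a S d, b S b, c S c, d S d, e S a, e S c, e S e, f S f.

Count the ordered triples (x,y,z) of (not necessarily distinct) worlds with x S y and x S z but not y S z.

5

Enumerating: (a,d,a), (e,a,c), (e,a,e), (e,c,a), (e,c,e).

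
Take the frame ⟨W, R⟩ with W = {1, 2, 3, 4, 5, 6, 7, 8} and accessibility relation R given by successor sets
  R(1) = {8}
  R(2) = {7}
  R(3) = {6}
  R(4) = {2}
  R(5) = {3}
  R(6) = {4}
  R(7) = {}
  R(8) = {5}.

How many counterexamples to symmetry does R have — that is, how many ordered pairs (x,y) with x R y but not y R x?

Enumerating: (1,8), (2,7), (3,6), (4,2), (5,3), (6,4), (8,5).

7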